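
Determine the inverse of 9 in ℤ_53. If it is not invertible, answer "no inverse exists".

6

gcd(53, 9) by repeated division:
53 = 5*9 + 8
9 = 1*8 + 1
8 = 8*1 + 0
The gcd is 1. Working backward:
1 = 9 − 8
1 = −53 + 6·9
So 9·6 ≡ 1 (mod 53).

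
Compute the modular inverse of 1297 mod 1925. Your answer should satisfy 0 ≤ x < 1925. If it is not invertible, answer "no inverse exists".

1033

Extended Euclidean algorithm:
1925 = 1×1297 + 628
1297 = 2×628 + 41
628 = 15×41 + 13
41 = 3×13 + 2
13 = 6×2 + 1
2 = 2×1 + 0
The gcd is 1. Working backward:
1 = 13 − 6·2
1 = −6·41 + 19·13
1 = 19·628 − 291·41
1 = −291·1297 + 601·628
1 = 601·1925 − 892·1297
So 1297·(-892) ≡ 1 (mod 1925), and -892 ≡ 1033 (mod 1925).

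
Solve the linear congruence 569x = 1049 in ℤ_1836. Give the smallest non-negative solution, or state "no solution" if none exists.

673

First find gcd(569, 1836):
1836 = 3×569 + 129
569 = 4×129 + 53
129 = 2×53 + 23
53 = 2×23 + 7
23 = 3×7 + 2
7 = 3×2 + 1
2 = 2×1 + 0
gcd = 1, so a unique solution mod 1836 exists.
Back-substitute for the Bézout coefficients:
1 = 7 − 3·2
1 = −3·23 + 10·7
1 = 10·53 − 23·23
1 = −23·129 + 56·53
1 = 56·569 − 247·129
1 = −247·1836 + 797·569
So 569·(797) ≡ 1 (mod 1836), giving 569⁻¹ ≡ 797.
x ≡ 569⁻¹·1049 ≡ 797·1049 ≡ 673 (mod 1836).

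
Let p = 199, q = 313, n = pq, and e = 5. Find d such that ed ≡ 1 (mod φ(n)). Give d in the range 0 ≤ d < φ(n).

49421

φ(n) = (p−1)(q−1) = 198·312 = 61776.
Need d with 5·d ≡ 1 (mod 61776). Apply the extended Euclidean algorithm:
61776 = 12355·5 + 1
5 = 5·1 + 0
Back-substitute:
1 = 61776 − 12355·5
So 5·(-12355) ≡ 1 (mod 61776), hence d ≡ -12355 ≡ 49421 (mod 61776).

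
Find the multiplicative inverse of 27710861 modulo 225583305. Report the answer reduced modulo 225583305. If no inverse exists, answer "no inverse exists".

97732481

Run Euclid on (225583305, 27710861):
225583305 = 8×27710861 + 3896417
27710861 = 7×3896417 + 435942
3896417 = 8×435942 + 408881
435942 = 1×408881 + 27061
408881 = 15×27061 + 2966
27061 = 9×2966 + 367
2966 = 8×367 + 30
367 = 12×30 + 7
30 = 4×7 + 2
7 = 3×2 + 1
2 = 2×1 + 0
gcd = 1, so the inverse exists. Back-substitute:
1 = 7 − 3·2
1 = −3·30 + 13·7
1 = 13·367 − 159·30
1 = −159·2966 + 1285·367
1 = 1285·27061 − 11724·2966
1 = −11724·408881 + 177145·27061
1 = 177145·435942 − 188869·408881
1 = −188869·3896417 + 1688097·435942
1 = 1688097·27710861 − 12005548·3896417
1 = −12005548·225583305 + 97732481·27710861
So 27710861·97732481 ≡ 1 (mod 225583305).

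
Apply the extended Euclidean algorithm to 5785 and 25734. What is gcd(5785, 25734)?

1

Euclidean algorithm:
25734 = 4*5785 + 2594
5785 = 2*2594 + 597
2594 = 4*597 + 206
597 = 2*206 + 185
206 = 1*185 + 21
185 = 8*21 + 17
21 = 1*17 + 4
17 = 4*4 + 1
4 = 4*1 + 0
gcd(5785, 25734) = 1.
Back-substituting:
1 = 17 − 4·4
1 = −4·21 + 5·17
1 = 5·185 − 44·21
1 = −44·206 + 49·185
1 = 49·597 − 142·206
1 = −142·2594 + 617·597
1 = 617·5785 − 1376·2594
1 = −1376·25734 + 6121·5785
So 1 = (-1376)·25734 + (6121)·5785.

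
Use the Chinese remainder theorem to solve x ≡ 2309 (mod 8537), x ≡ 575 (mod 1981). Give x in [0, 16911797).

Write x = 2309 + 8537·k. Then 8537·k ≡ 575 − 2309 ≡ 247 (mod 1981).
Need 8537⁻¹ mod 1981. Extended Euclid on (1981, 613):
1981 = 3×613 + 142
613 = 4×142 + 45
142 = 3×45 + 7
45 = 6×7 + 3
7 = 2×3 + 1
3 = 3×1 + 0
Back-substitute:
1 = 7 − 2·3
1 = −2·45 + 13·7
1 = 13·142 − 41·45
1 = −41·613 + 177·142
1 = 177·1981 − 572·613
8537⁻¹ ≡ 1409 (mod 1981), so k ≡ 1409·247 ≡ 1348 (mod 1981).
x = 2309 + 8537·1348 = 11510185.

11510185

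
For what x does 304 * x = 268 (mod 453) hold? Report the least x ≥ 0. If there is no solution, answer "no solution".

436

First find gcd(304, 453):
453 = 1·304 + 149
304 = 2·149 + 6
149 = 24·6 + 5
6 = 1·5 + 1
5 = 5·1 + 0
gcd = 1, so a unique solution mod 453 exists.
Back-substitute for the Bézout coefficients:
1 = 6 − 5
1 = −149 + 25·6
1 = 25·304 − 51·149
1 = −51·453 + 76·304
So 304·(76) ≡ 1 (mod 453), giving 304⁻¹ ≡ 76.
x ≡ 304⁻¹·268 ≡ 76·268 ≡ 436 (mod 453).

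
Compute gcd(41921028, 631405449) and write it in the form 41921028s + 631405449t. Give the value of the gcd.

9

Repeated division:
631405449 = 15*41921028 + 2590029
41921028 = 16*2590029 + 480564
2590029 = 5*480564 + 187209
480564 = 2*187209 + 106146
187209 = 1*106146 + 81063
106146 = 1*81063 + 25083
81063 = 3*25083 + 5814
25083 = 4*5814 + 1827
5814 = 3*1827 + 333
1827 = 5*333 + 162
333 = 2*162 + 9
162 = 18*9 + 0
gcd(41921028, 631405449) = 9.
Working backward:
9 = 333 − 2·162
9 = −2·1827 + 11·333
9 = 11·5814 − 35·1827
9 = −35·25083 + 151·5814
9 = 151·81063 − 488·25083
9 = −488·106146 + 639·81063
9 = 639·187209 − 1127·106146
9 = −1127·480564 + 2893·187209
9 = 2893·2590029 − 15592·480564
9 = −15592·41921028 + 252365·2590029
9 = 252365·631405449 − 3801067·41921028
So 9 = (252365)·631405449 + (-3801067)·41921028.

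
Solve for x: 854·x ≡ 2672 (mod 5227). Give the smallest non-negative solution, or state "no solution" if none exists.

1925

First find gcd(854, 5227):
5227 = 6×854 + 103
854 = 8×103 + 30
103 = 3×30 + 13
30 = 2×13 + 4
13 = 3×4 + 1
4 = 4×1 + 0
gcd = 1, so a unique solution mod 5227 exists.
Back-substitute for the Bézout coefficients:
1 = 13 − 3·4
1 = −3·30 + 7·13
1 = 7·103 − 24·30
1 = −24·854 + 199·103
1 = 199·5227 − 1218·854
So 854·(-1218) ≡ 1 (mod 5227), giving 854⁻¹ ≡ 4009.
x ≡ 854⁻¹·2672 ≡ 4009·2672 ≡ 1925 (mod 5227).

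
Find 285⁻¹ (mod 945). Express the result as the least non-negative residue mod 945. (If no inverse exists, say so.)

no inverse exists

Euclidean algorithm on 945, 285:
945 = 3·285 + 90
285 = 3·90 + 15
90 = 6·15 + 0
The gcd is 15, not 1, hence no inverse exists.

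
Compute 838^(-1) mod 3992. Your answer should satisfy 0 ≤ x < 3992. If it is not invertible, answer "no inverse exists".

no inverse exists

Euclidean algorithm on 3992, 838:
3992 = 4*838 + 640
838 = 1*640 + 198
640 = 3*198 + 46
198 = 4*46 + 14
46 = 3*14 + 4
14 = 3*4 + 2
4 = 2*2 + 0
gcd(838, 3992) = 2 ≠ 1, so 838 has no multiplicative inverse modulo 3992.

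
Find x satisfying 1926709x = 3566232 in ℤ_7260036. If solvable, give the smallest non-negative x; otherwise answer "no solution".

7165044

First find gcd(1926709, 7260036):
7260036 = 3·1926709 + 1479909
1926709 = 1·1479909 + 446800
1479909 = 3·446800 + 139509
446800 = 3·139509 + 28273
139509 = 4·28273 + 26417
28273 = 1·26417 + 1856
26417 = 14·1856 + 433
1856 = 4·433 + 124
433 = 3·124 + 61
124 = 2·61 + 2
61 = 30·2 + 1
2 = 2·1 + 0
gcd = 1, so a unique solution mod 7260036 exists.
Back-substitute for the Bézout coefficients:
1 = 61 − 30·2
1 = −30·124 + 61·61
1 = 61·433 − 213·124
1 = −213·1856 + 913·433
1 = 913·26417 − 12995·1856
1 = −12995·28273 + 13908·26417
1 = 13908·139509 − 68627·28273
1 = −68627·446800 + 219789·139509
1 = 219789·1479909 − 727994·446800
1 = −727994·1926709 + 947783·1479909
1 = 947783·7260036 − 3571343·1926709
So 1926709·(-3571343) ≡ 1 (mod 7260036), giving 1926709⁻¹ ≡ 3688693.
x ≡ 1926709⁻¹·3566232 ≡ 3688693·3566232 ≡ 7165044 (mod 7260036).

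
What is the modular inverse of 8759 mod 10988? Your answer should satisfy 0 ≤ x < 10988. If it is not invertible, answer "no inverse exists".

gcd(10988, 8759) by repeated division:
10988 = 1·8759 + 2229
8759 = 3·2229 + 2072
2229 = 1·2072 + 157
2072 = 13·157 + 31
157 = 5·31 + 2
31 = 15·2 + 1
2 = 2·1 + 0
The gcd is 1. Working backward:
1 = 31 − 15·2
1 = −15·157 + 76·31
1 = 76·2072 − 1003·157
1 = −1003·2229 + 1079·2072
1 = 1079·8759 − 4240·2229
1 = −4240·10988 + 5319·8759
So 8759·5319 ≡ 1 (mod 10988).

5319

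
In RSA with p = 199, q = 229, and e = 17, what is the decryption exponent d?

39833

φ(n) = (p−1)(q−1) = 198·228 = 45144.
Need d with 17·d ≡ 1 (mod 45144). Apply the extended Euclidean algorithm:
45144 = 2655·17 + 9
17 = 1·9 + 8
9 = 1·8 + 1
8 = 8·1 + 0
Back-substitute:
1 = 9 − 8
1 = −17 + 2·9
1 = 2·45144 − 5311·17
So 17·(-5311) ≡ 1 (mod 45144), hence d ≡ -5311 ≡ 39833 (mod 45144).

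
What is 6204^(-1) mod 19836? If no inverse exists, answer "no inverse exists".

no inverse exists

Compute gcd(6204, 19836):
19836 = 3×6204 + 1224
6204 = 5×1224 + 84
1224 = 14×84 + 48
84 = 1×48 + 36
48 = 1×36 + 12
36 = 3×12 + 0
gcd(6204, 19836) = 12 ≠ 1, so 6204 has no multiplicative inverse modulo 19836.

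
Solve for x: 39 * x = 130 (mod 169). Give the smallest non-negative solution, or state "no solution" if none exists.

12

First find gcd(39, 169):
169 = 4×39 + 13
39 = 3×13 + 0
gcd = 13 and 13 | 130, so solutions exist. Divide through by 13: 3x ≡ 10 (mod 13).
Now find 3⁻¹ mod 13:
13 = 4×3 + 1
3 = 3×1 + 0
Back-substitute:
1 = 13 − 4·3
So 3·(-4) ≡ 1 (mod 13), i.e. 3⁻¹ ≡ 9.
Then x ≡ 9·10 ≡ 12 (mod 13); the smallest non-negative solution is x = 12.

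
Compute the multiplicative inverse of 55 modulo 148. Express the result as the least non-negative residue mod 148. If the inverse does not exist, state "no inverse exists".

Extended Euclidean algorithm:
148 = 2×55 + 38
55 = 1×38 + 17
38 = 2×17 + 4
17 = 4×4 + 1
4 = 4×1 + 0
The gcd is 1. Working backward:
1 = 17 − 4·4
1 = −4·38 + 9·17
1 = 9·55 − 13·38
1 = −13·148 + 35·55
So 55·35 ≡ 1 (mod 148).

35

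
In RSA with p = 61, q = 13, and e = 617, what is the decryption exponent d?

713

φ(n) = (p−1)(q−1) = 60·12 = 720.
Need d with 617·d ≡ 1 (mod 720). Apply the extended Euclidean algorithm:
720 = 1*617 + 103
617 = 5*103 + 102
103 = 1*102 + 1
102 = 102*1 + 0
Back-substitute:
1 = 103 − 102
1 = −617 + 6·103
1 = 6·720 − 7·617
So 617·(-7) ≡ 1 (mod 720), hence d ≡ -7 ≡ 713 (mod 720).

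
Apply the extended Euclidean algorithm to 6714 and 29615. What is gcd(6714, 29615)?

1

Apply Euclid's algorithm to 29615 and 6714:
29615 = 4×6714 + 2759
6714 = 2×2759 + 1196
2759 = 2×1196 + 367
1196 = 3×367 + 95
367 = 3×95 + 82
95 = 1×82 + 13
82 = 6×13 + 4
13 = 3×4 + 1
4 = 4×1 + 0
gcd(6714, 29615) = 1.
Back-substituting:
1 = 13 − 3·4
1 = −3·82 + 19·13
1 = 19·95 − 22·82
1 = −22·367 + 85·95
1 = 85·1196 − 277·367
1 = −277·2759 + 639·1196
1 = 639·6714 − 1555·2759
1 = −1555·29615 + 6859·6714
So 1 = (-1555)·29615 + (6859)·6714.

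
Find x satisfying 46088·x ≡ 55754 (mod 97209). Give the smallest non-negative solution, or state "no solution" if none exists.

gcd(46088, 97209):
97209 = 2*46088 + 5033
46088 = 9*5033 + 791
5033 = 6*791 + 287
791 = 2*287 + 217
287 = 1*217 + 70
217 = 3*70 + 7
70 = 10*7 + 0
gcd = 7, but 7 ∤ 55754, so the congruence has no solution.

no solution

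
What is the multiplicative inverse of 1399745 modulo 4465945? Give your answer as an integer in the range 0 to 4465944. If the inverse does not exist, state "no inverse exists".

Compute gcd(1399745, 4465945):
4465945 = 3×1399745 + 266710
1399745 = 5×266710 + 66195
266710 = 4×66195 + 1930
66195 = 34×1930 + 575
1930 = 3×575 + 205
575 = 2×205 + 165
205 = 1×165 + 40
165 = 4×40 + 5
40 = 8×5 + 0
gcd(1399745, 4465945) = 5 ≠ 1, so 1399745 has no multiplicative inverse modulo 4465945.

no inverse exists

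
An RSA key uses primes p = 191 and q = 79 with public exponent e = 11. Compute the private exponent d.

9431

φ(n) = (p−1)(q−1) = 190·78 = 14820.
Need d with 11·d ≡ 1 (mod 14820). Apply the extended Euclidean algorithm:
14820 = 1347×11 + 3
11 = 3×3 + 2
3 = 1×2 + 1
2 = 2×1 + 0
Back-substitute:
1 = 3 − 2
1 = −11 + 4·3
1 = 4·14820 − 5389·11
So 11·(-5389) ≡ 1 (mod 14820), hence d ≡ -5389 ≡ 9431 (mod 14820).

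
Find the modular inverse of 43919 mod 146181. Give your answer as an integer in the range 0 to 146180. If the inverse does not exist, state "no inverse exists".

117713

Apply the Euclidean algorithm to 146181 and 43919:
146181 = 3*43919 + 14424
43919 = 3*14424 + 647
14424 = 22*647 + 190
647 = 3*190 + 77
190 = 2*77 + 36
77 = 2*36 + 5
36 = 7*5 + 1
5 = 5*1 + 0
gcd = 1, so the inverse exists. Back-substitute:
1 = 36 − 7·5
1 = −7·77 + 15·36
1 = 15·190 − 37·77
1 = −37·647 + 126·190
1 = 126·14424 − 2809·647
1 = −2809·43919 + 8553·14424
1 = 8553·146181 − 28468·43919
Hence 43919⁻¹ ≡ -28468 ≡ 117713 (mod 146181).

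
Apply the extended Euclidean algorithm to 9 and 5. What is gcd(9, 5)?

Repeated division:
9 = 1·5 + 4
5 = 1·4 + 1
4 = 4·1 + 0
gcd(9, 5) = 1.
Express as a combination:
1 = 5 − 4
1 = −9 + 2·5
So 1 = (-1)·9 + (2)·5.

1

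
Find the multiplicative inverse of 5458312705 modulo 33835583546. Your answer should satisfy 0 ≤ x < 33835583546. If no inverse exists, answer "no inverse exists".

Apply the Euclidean algorithm to 33835583546 and 5458312705:
33835583546 = 6·5458312705 + 1085707316
5458312705 = 5·1085707316 + 29776125
1085707316 = 36·29776125 + 13766816
29776125 = 2·13766816 + 2242493
13766816 = 6·2242493 + 311858
2242493 = 7·311858 + 59487
311858 = 5·59487 + 14423
59487 = 4·14423 + 1795
14423 = 8·1795 + 63
1795 = 28·63 + 31
63 = 2·31 + 1
31 = 31·1 + 0
The gcd is 1. Working backward:
1 = 63 − 2·31
1 = −2·1795 + 57·63
1 = 57·14423 − 458·1795
1 = −458·59487 + 1889·14423
1 = 1889·311858 − 9903·59487
1 = −9903·2242493 + 71210·311858
1 = 71210·13766816 − 437163·2242493
1 = −437163·29776125 + 945536·13766816
1 = 945536·1085707316 − 34476459·29776125
1 = −34476459·5458312705 + 173327831·1085707316
1 = 173327831·33835583546 − 1074443445·5458312705
Thus 5458312705·(-1074443445) ≡ 1 (mod 33835583546); reducing, -1074443445 mod 33835583546 = 32761140101.

32761140101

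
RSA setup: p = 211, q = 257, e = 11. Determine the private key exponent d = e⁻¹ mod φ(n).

φ(n) = (p−1)(q−1) = 210·256 = 53760.
Need d with 11·d ≡ 1 (mod 53760). Apply the extended Euclidean algorithm:
53760 = 4887·11 + 3
11 = 3·3 + 2
3 = 1·2 + 1
2 = 2·1 + 0
Back-substitute:
1 = 3 − 2
1 = −11 + 4·3
1 = 4·53760 − 19549·11
So 11·(-19549) ≡ 1 (mod 53760), hence d ≡ -19549 ≡ 34211 (mod 53760).

34211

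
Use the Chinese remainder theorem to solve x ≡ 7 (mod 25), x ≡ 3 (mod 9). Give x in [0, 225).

57

Write x = 7 + 25·k. Then 25·k ≡ 3 − 7 ≡ 5 (mod 9).
Need 25⁻¹ mod 9. Extended Euclid on (9, 7):
9 = 1*7 + 2
7 = 3*2 + 1
2 = 2*1 + 0
Back-substitute:
1 = 7 − 3·2
1 = −3·9 + 4·7
25⁻¹ ≡ 4 (mod 9), so k ≡ 4·5 ≡ 2 (mod 9).
x = 7 + 25·2 = 57.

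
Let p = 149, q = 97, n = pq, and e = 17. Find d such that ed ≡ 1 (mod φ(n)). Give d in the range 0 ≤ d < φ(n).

10865

φ(n) = (p−1)(q−1) = 148·96 = 14208.
Need d with 17·d ≡ 1 (mod 14208). Apply the extended Euclidean algorithm:
14208 = 835·17 + 13
17 = 1·13 + 4
13 = 3·4 + 1
4 = 4·1 + 0
Back-substitute:
1 = 13 − 3·4
1 = −3·17 + 4·13
1 = 4·14208 − 3343·17
So 17·(-3343) ≡ 1 (mod 14208), hence d ≡ -3343 ≡ 10865 (mod 14208).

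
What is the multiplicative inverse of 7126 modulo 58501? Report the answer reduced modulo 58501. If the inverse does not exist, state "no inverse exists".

Run Euclid on (58501, 7126):
58501 = 8*7126 + 1493
7126 = 4*1493 + 1154
1493 = 1*1154 + 339
1154 = 3*339 + 137
339 = 2*137 + 65
137 = 2*65 + 7
65 = 9*7 + 2
7 = 3*2 + 1
2 = 2*1 + 0
The gcd is 1. Working backward:
1 = 7 − 3·2
1 = −3·65 + 28·7
1 = 28·137 − 59·65
1 = −59·339 + 146·137
1 = 146·1154 − 497·339
1 = −497·1493 + 643·1154
1 = 643·7126 − 3069·1493
1 = −3069·58501 + 25195·7126
So 7126·25195 ≡ 1 (mod 58501).

25195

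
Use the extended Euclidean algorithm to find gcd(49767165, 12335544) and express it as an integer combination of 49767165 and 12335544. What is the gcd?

Repeated division:
49767165 = 4·12335544 + 424989
12335544 = 29·424989 + 10863
424989 = 39·10863 + 1332
10863 = 8·1332 + 207
1332 = 6·207 + 90
207 = 2·90 + 27
90 = 3·27 + 9
27 = 3·9 + 0
gcd(49767165, 12335544) = 9.
Back-substituting:
9 = 90 − 3·27
9 = −3·207 + 7·90
9 = 7·1332 − 45·207
9 = −45·10863 + 367·1332
9 = 367·424989 − 14358·10863
9 = −14358·12335544 + 416749·424989
9 = 416749·49767165 − 1681354·12335544
So 9 = (416749)·49767165 + (-1681354)·12335544.

9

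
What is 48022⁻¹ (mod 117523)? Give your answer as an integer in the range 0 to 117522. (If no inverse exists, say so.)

gcd(117523, 48022) by repeated division:
117523 = 2*48022 + 21479
48022 = 2*21479 + 5064
21479 = 4*5064 + 1223
5064 = 4*1223 + 172
1223 = 7*172 + 19
172 = 9*19 + 1
19 = 19*1 + 0
The gcd is 1. Working backward:
1 = 172 − 9·19
1 = −9·1223 + 64·172
1 = 64·5064 − 265·1223
1 = −265·21479 + 1124·5064
1 = 1124·48022 − 2513·21479
1 = −2513·117523 + 6150·48022
So 48022·6150 ≡ 1 (mod 117523).

6150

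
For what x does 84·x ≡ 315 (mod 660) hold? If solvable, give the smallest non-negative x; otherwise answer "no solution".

no solution

gcd(84, 660):
660 = 7*84 + 72
84 = 1*72 + 12
72 = 6*12 + 0
gcd = 12, but 12 ∤ 315, so the congruence has no solution.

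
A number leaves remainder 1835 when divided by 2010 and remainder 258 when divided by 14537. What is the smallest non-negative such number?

Write x = 1835 + 2010·k. Then 2010·k ≡ 258 − 1835 ≡ 12960 (mod 14537).
Need 2010⁻¹ mod 14537. Extended Euclid on (14537, 2010):
14537 = 7×2010 + 467
2010 = 4×467 + 142
467 = 3×142 + 41
142 = 3×41 + 19
41 = 2×19 + 3
19 = 6×3 + 1
3 = 3×1 + 0
Back-substitute:
1 = 19 − 6·3
1 = −6·41 + 13·19
1 = 13·142 − 45·41
1 = −45·467 + 148·142
1 = 148·2010 − 637·467
1 = −637·14537 + 4607·2010
2010⁻¹ ≡ 4607 (mod 14537), so k ≡ 4607·12960 ≡ 3261 (mod 14537).
x = 1835 + 2010·3261 = 6556445.

6556445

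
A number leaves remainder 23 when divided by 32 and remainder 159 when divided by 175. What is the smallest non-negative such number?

Write x = 23 + 32·k. Then 32·k ≡ 159 − 23 ≡ 136 (mod 175).
Need 32⁻¹ mod 175. Extended Euclid on (175, 32):
175 = 5×32 + 15
32 = 2×15 + 2
15 = 7×2 + 1
2 = 2×1 + 0
Back-substitute:
1 = 15 − 7·2
1 = −7·32 + 15·15
1 = 15·175 − 82·32
32⁻¹ ≡ 93 (mod 175), so k ≡ 93·136 ≡ 48 (mod 175).
x = 23 + 32·48 = 1559.

1559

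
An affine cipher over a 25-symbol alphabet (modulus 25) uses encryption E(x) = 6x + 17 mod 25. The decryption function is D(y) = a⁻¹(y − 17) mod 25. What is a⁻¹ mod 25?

gcd(25, 6) by repeated division:
25 = 4×6 + 1
6 = 6×1 + 0
The gcd is 1. Working backward:
1 = 25 − 4·6
Thus 6·(-4) ≡ 1 (mod 25); reducing, -4 mod 25 = 21.

21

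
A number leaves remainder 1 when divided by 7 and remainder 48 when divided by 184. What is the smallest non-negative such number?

232

Write x = 1 + 7·k. Then 7·k ≡ 48 − 1 ≡ 47 (mod 184).
Need 7⁻¹ mod 184. Extended Euclid on (184, 7):
184 = 26·7 + 2
7 = 3·2 + 1
2 = 2·1 + 0
Back-substitute:
1 = 7 − 3·2
1 = −3·184 + 79·7
7⁻¹ ≡ 79 (mod 184), so k ≡ 79·47 ≡ 33 (mod 184).
x = 1 + 7·33 = 232.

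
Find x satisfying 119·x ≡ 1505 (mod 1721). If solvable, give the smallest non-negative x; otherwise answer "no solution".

1025

First find gcd(119, 1721):
1721 = 14·119 + 55
119 = 2·55 + 9
55 = 6·9 + 1
9 = 9·1 + 0
gcd = 1, so a unique solution mod 1721 exists.
Back-substitute for the Bézout coefficients:
1 = 55 − 6·9
1 = −6·119 + 13·55
1 = 13·1721 − 188·119
So 119·(-188) ≡ 1 (mod 1721), giving 119⁻¹ ≡ 1533.
x ≡ 119⁻¹·1505 ≡ 1533·1505 ≡ 1025 (mod 1721).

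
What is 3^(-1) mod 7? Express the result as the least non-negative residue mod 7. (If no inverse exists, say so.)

5

gcd(7, 3) by repeated division:
7 = 2×3 + 1
3 = 3×1 + 0
The gcd is 1. Working backward:
1 = 7 − 2·3
Hence 3⁻¹ ≡ -2 ≡ 5 (mod 7).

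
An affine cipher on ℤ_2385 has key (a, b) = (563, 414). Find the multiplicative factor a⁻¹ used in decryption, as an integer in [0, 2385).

1847

Run Euclid on (2385, 563):
2385 = 4×563 + 133
563 = 4×133 + 31
133 = 4×31 + 9
31 = 3×9 + 4
9 = 2×4 + 1
4 = 4×1 + 0
The gcd is 1. Working backward:
1 = 9 − 2·4
1 = −2·31 + 7·9
1 = 7·133 − 30·31
1 = −30·563 + 127·133
1 = 127·2385 − 538·563
Hence 563⁻¹ ≡ -538 ≡ 1847 (mod 2385).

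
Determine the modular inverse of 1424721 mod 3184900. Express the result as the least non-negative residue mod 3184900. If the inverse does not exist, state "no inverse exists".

Apply the Euclidean algorithm to 3184900 and 1424721:
3184900 = 2×1424721 + 335458
1424721 = 4×335458 + 82889
335458 = 4×82889 + 3902
82889 = 21×3902 + 947
3902 = 4×947 + 114
947 = 8×114 + 35
114 = 3×35 + 9
35 = 3×9 + 8
9 = 1×8 + 1
8 = 8×1 + 0
gcd = 1, so the inverse exists. Back-substitute:
1 = 9 − 8
1 = −35 + 4·9
1 = 4·114 − 13·35
1 = −13·947 + 108·114
1 = 108·3902 − 445·947
1 = −445·82889 + 9453·3902
1 = 9453·335458 − 38257·82889
1 = −38257·1424721 + 162481·335458
1 = 162481·3184900 − 363219·1424721
Thus 1424721·(-363219) ≡ 1 (mod 3184900); reducing, -363219 mod 3184900 = 2821681.

2821681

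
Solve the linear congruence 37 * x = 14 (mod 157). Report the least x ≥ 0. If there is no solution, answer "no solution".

81

First find gcd(37, 157):
157 = 4*37 + 9
37 = 4*9 + 1
9 = 9*1 + 0
gcd = 1, so a unique solution mod 157 exists.
Back-substitute for the Bézout coefficients:
1 = 37 − 4·9
1 = −4·157 + 17·37
So 37·(17) ≡ 1 (mod 157), giving 37⁻¹ ≡ 17.
x ≡ 37⁻¹·14 ≡ 17·14 ≡ 81 (mod 157).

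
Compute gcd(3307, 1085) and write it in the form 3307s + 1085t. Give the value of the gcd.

Apply Euclid's algorithm to 3307 and 1085:
3307 = 3·1085 + 52
1085 = 20·52 + 45
52 = 1·45 + 7
45 = 6·7 + 3
7 = 2·3 + 1
3 = 3·1 + 0
gcd(3307, 1085) = 1.
Working backward:
1 = 7 − 2·3
1 = −2·45 + 13·7
1 = 13·52 − 15·45
1 = −15·1085 + 313·52
1 = 313·3307 − 954·1085
So 1 = (313)·3307 + (-954)·1085.

1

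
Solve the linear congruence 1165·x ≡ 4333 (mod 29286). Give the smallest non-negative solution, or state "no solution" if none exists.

6967

First find gcd(1165, 29286):
29286 = 25·1165 + 161
1165 = 7·161 + 38
161 = 4·38 + 9
38 = 4·9 + 2
9 = 4·2 + 1
2 = 2·1 + 0
gcd = 1, so a unique solution mod 29286 exists.
Back-substitute for the Bézout coefficients:
1 = 9 − 4·2
1 = −4·38 + 17·9
1 = 17·161 − 72·38
1 = −72·1165 + 521·161
1 = 521·29286 − 13097·1165
So 1165·(-13097) ≡ 1 (mod 29286), giving 1165⁻¹ ≡ 16189.
x ≡ 1165⁻¹·4333 ≡ 16189·4333 ≡ 6967 (mod 29286).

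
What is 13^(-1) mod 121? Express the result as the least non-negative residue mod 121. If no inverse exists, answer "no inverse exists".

28

Apply the Euclidean algorithm to 121 and 13:
121 = 9·13 + 4
13 = 3·4 + 1
4 = 4·1 + 0
The gcd is 1. Working backward:
1 = 13 − 3·4
1 = −3·121 + 28·13
So 13·28 ≡ 1 (mod 121).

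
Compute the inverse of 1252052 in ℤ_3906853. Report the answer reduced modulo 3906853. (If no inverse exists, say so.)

2151560

gcd(3906853, 1252052) by repeated division:
3906853 = 3·1252052 + 150697
1252052 = 8·150697 + 46476
150697 = 3·46476 + 11269
46476 = 4·11269 + 1400
11269 = 8·1400 + 69
1400 = 20·69 + 20
69 = 3·20 + 9
20 = 2·9 + 2
9 = 4·2 + 1
2 = 2·1 + 0
gcd = 1, so the inverse exists. Back-substitute:
1 = 9 − 4·2
1 = −4·20 + 9·9
1 = 9·69 − 31·20
1 = −31·1400 + 629·69
1 = 629·11269 − 5063·1400
1 = −5063·46476 + 20881·11269
1 = 20881·150697 − 67706·46476
1 = −67706·1252052 + 562529·150697
1 = 562529·3906853 − 1755293·1252052
Thus 1252052·(-1755293) ≡ 1 (mod 3906853); reducing, -1755293 mod 3906853 = 2151560.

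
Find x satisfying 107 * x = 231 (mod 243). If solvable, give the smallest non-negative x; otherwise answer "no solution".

93

First find gcd(107, 243):
243 = 2×107 + 29
107 = 3×29 + 20
29 = 1×20 + 9
20 = 2×9 + 2
9 = 4×2 + 1
2 = 2×1 + 0
gcd = 1, so a unique solution mod 243 exists.
Back-substitute for the Bézout coefficients:
1 = 9 − 4·2
1 = −4·20 + 9·9
1 = 9·29 − 13·20
1 = −13·107 + 48·29
1 = 48·243 − 109·107
So 107·(-109) ≡ 1 (mod 243), giving 107⁻¹ ≡ 134.
x ≡ 107⁻¹·231 ≡ 134·231 ≡ 93 (mod 243).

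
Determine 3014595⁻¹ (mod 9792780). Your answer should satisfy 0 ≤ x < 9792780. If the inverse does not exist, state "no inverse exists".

Euclidean algorithm on 9792780, 3014595:
9792780 = 3×3014595 + 748995
3014595 = 4×748995 + 18615
748995 = 40×18615 + 4395
18615 = 4×4395 + 1035
4395 = 4×1035 + 255
1035 = 4×255 + 15
255 = 17×15 + 0
gcd(3014595, 9792780) = 15 ≠ 1, so 3014595 has no multiplicative inverse modulo 9792780.

no inverse exists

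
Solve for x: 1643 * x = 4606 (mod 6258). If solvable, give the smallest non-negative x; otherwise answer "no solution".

First find gcd(1643, 6258):
6258 = 3×1643 + 1329
1643 = 1×1329 + 314
1329 = 4×314 + 73
314 = 4×73 + 22
73 = 3×22 + 7
22 = 3×7 + 1
7 = 7×1 + 0
gcd = 1, so a unique solution mod 6258 exists.
Back-substitute for the Bézout coefficients:
1 = 22 − 3·7
1 = −3·73 + 10·22
1 = 10·314 − 43·73
1 = −43·1329 + 182·314
1 = 182·1643 − 225·1329
1 = −225·6258 + 857·1643
So 1643·(857) ≡ 1 (mod 6258), giving 1643⁻¹ ≡ 857.
x ≡ 1643⁻¹·4606 ≡ 857·4606 ≡ 4802 (mod 6258).

4802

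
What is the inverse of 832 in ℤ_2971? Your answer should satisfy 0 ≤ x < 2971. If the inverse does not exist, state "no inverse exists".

Apply the Euclidean algorithm to 2971 and 832:
2971 = 3·832 + 475
832 = 1·475 + 357
475 = 1·357 + 118
357 = 3·118 + 3
118 = 39·3 + 1
3 = 3·1 + 0
gcd = 1, so the inverse exists. Back-substitute:
1 = 118 − 39·3
1 = −39·357 + 118·118
1 = 118·475 − 157·357
1 = −157·832 + 275·475
1 = 275·2971 − 982·832
Thus 832·(-982) ≡ 1 (mod 2971); reducing, -982 mod 2971 = 1989.

1989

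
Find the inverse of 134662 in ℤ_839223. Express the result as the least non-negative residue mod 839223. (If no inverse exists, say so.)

no inverse exists

Euclidean algorithm on 839223, 134662:
839223 = 6·134662 + 31251
134662 = 4·31251 + 9658
31251 = 3·9658 + 2277
9658 = 4·2277 + 550
2277 = 4·550 + 77
550 = 7·77 + 11
77 = 7·11 + 0
gcd(134662, 839223) = 11 ≠ 1, so 134662 has no multiplicative inverse modulo 839223.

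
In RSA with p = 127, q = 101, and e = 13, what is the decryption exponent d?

3877

φ(n) = (p−1)(q−1) = 126·100 = 12600.
Need d with 13·d ≡ 1 (mod 12600). Apply the extended Euclidean algorithm:
12600 = 969·13 + 3
13 = 4·3 + 1
3 = 3·1 + 0
Back-substitute:
1 = 13 − 4·3
1 = −4·12600 + 3877·13
So 13·3877 ≡ 1 (mod 12600), hence d = 3877.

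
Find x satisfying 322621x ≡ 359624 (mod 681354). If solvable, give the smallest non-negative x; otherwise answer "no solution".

First find gcd(322621, 681354):
681354 = 2×322621 + 36112
322621 = 8×36112 + 33725
36112 = 1×33725 + 2387
33725 = 14×2387 + 307
2387 = 7×307 + 238
307 = 1×238 + 69
238 = 3×69 + 31
69 = 2×31 + 7
31 = 4×7 + 3
7 = 2×3 + 1
3 = 3×1 + 0
gcd = 1, so a unique solution mod 681354 exists.
Back-substitute for the Bézout coefficients:
1 = 7 − 2·3
1 = −2·31 + 9·7
1 = 9·69 − 20·31
1 = −20·238 + 69·69
1 = 69·307 − 89·238
1 = −89·2387 + 692·307
1 = 692·33725 − 9777·2387
1 = −9777·36112 + 10469·33725
1 = 10469·322621 − 93529·36112
1 = −93529·681354 + 197527·322621
So 322621·(197527) ≡ 1 (mod 681354), giving 322621⁻¹ ≡ 197527.
x ≡ 322621⁻¹·359624 ≡ 197527·359624 ≡ 207224 (mod 681354).

207224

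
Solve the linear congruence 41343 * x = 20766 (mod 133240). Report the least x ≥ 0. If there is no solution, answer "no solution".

First find gcd(41343, 133240):
133240 = 3·41343 + 9211
41343 = 4·9211 + 4499
9211 = 2·4499 + 213
4499 = 21·213 + 26
213 = 8·26 + 5
26 = 5·5 + 1
5 = 5·1 + 0
gcd = 1, so a unique solution mod 133240 exists.
Back-substitute for the Bézout coefficients:
1 = 26 − 5·5
1 = −5·213 + 41·26
1 = 41·4499 − 866·213
1 = −866·9211 + 1773·4499
1 = 1773·41343 − 7958·9211
1 = −7958·133240 + 25647·41343
So 41343·(25647) ≡ 1 (mod 133240), giving 41343⁻¹ ≡ 25647.
x ≡ 41343⁻¹·20766 ≡ 25647·20766 ≡ 25322 (mod 133240).

25322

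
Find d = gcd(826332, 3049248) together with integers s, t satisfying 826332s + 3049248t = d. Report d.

12

Apply Euclid's algorithm to 3049248 and 826332:
3049248 = 3×826332 + 570252
826332 = 1×570252 + 256080
570252 = 2×256080 + 58092
256080 = 4×58092 + 23712
58092 = 2×23712 + 10668
23712 = 2×10668 + 2376
10668 = 4×2376 + 1164
2376 = 2×1164 + 48
1164 = 24×48 + 12
48 = 4×12 + 0
gcd(826332, 3049248) = 12.
Back-substituting:
12 = 1164 − 24·48
12 = −24·2376 + 49·1164
12 = 49·10668 − 220·2376
12 = −220·23712 + 489·10668
12 = 489·58092 − 1198·23712
12 = −1198·256080 + 5281·58092
12 = 5281·570252 − 11760·256080
12 = −11760·826332 + 17041·570252
12 = 17041·3049248 − 62883·826332
So 12 = (17041)·3049248 + (-62883)·826332.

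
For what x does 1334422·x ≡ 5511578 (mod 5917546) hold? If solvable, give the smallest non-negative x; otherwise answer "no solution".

First find gcd(1334422, 5917546):
5917546 = 4·1334422 + 579858
1334422 = 2·579858 + 174706
579858 = 3·174706 + 55740
174706 = 3·55740 + 7486
55740 = 7·7486 + 3338
7486 = 2·3338 + 810
3338 = 4·810 + 98
810 = 8·98 + 26
98 = 3·26 + 20
26 = 1·20 + 6
20 = 3·6 + 2
6 = 3·2 + 0
gcd = 2 and 2 | 5511578, so solutions exist. Divide through by 2: 667211x ≡ 2755789 (mod 2958773).
Now find 667211⁻¹ mod 2958773:
2958773 = 4×667211 + 289929
667211 = 2×289929 + 87353
289929 = 3×87353 + 27870
87353 = 3×27870 + 3743
27870 = 7×3743 + 1669
3743 = 2×1669 + 405
1669 = 4×405 + 49
405 = 8×49 + 13
49 = 3×13 + 10
13 = 1×10 + 3
10 = 3×3 + 1
3 = 3×1 + 0
Back-substitute:
1 = 10 − 3·3
1 = −3·13 + 4·10
1 = 4·49 − 15·13
1 = −15·405 + 124·49
1 = 124·1669 − 511·405
1 = −511·3743 + 1146·1669
1 = 1146·27870 − 8533·3743
1 = −8533·87353 + 26745·27870
1 = 26745·289929 − 88768·87353
1 = −88768·667211 + 204281·289929
1 = 204281·2958773 − 905892·667211
So 667211·(-905892) ≡ 1 (mod 2958773), i.e. 667211⁻¹ ≡ 2052881.
Then x ≡ 2052881·2755789 ≡ 2716097 (mod 2958773); the smallest non-negative solution is x = 2716097.

2716097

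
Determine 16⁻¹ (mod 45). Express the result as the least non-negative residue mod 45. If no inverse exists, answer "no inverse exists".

31

Apply the Euclidean algorithm to 45 and 16:
45 = 2×16 + 13
16 = 1×13 + 3
13 = 4×3 + 1
3 = 3×1 + 0
Since gcd(16, 45) = 1, back-substitute to write 1 as a combination:
1 = 13 − 4·3
1 = −4·16 + 5·13
1 = 5·45 − 14·16
Hence 16⁻¹ ≡ -14 ≡ 31 (mod 45).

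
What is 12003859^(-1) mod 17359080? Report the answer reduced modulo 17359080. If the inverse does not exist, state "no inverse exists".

12319819

Apply the Euclidean algorithm to 17359080 and 12003859:
17359080 = 1*12003859 + 5355221
12003859 = 2*5355221 + 1293417
5355221 = 4*1293417 + 181553
1293417 = 7*181553 + 22546
181553 = 8*22546 + 1185
22546 = 19*1185 + 31
1185 = 38*31 + 7
31 = 4*7 + 3
7 = 2*3 + 1
3 = 3*1 + 0
Since gcd(12003859, 17359080) = 1, back-substitute to write 1 as a combination:
1 = 7 − 2·3
1 = −2·31 + 9·7
1 = 9·1185 − 344·31
1 = −344·22546 + 6545·1185
1 = 6545·181553 − 52704·22546
1 = −52704·1293417 + 375473·181553
1 = 375473·5355221 − 1554596·1293417
1 = −1554596·12003859 + 3484665·5355221
1 = 3484665·17359080 − 5039261·12003859
Hence 12003859⁻¹ ≡ -5039261 ≡ 12319819 (mod 17359080).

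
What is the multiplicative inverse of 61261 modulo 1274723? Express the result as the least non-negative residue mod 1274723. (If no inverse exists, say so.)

875437

gcd(1274723, 61261) by repeated division:
1274723 = 20*61261 + 49503
61261 = 1*49503 + 11758
49503 = 4*11758 + 2471
11758 = 4*2471 + 1874
2471 = 1*1874 + 597
1874 = 3*597 + 83
597 = 7*83 + 16
83 = 5*16 + 3
16 = 5*3 + 1
3 = 3*1 + 0
The gcd is 1. Working backward:
1 = 16 − 5·3
1 = −5·83 + 26·16
1 = 26·597 − 187·83
1 = −187·1874 + 587·597
1 = 587·2471 − 774·1874
1 = −774·11758 + 3683·2471
1 = 3683·49503 − 15506·11758
1 = −15506·61261 + 19189·49503
1 = 19189·1274723 − 399286·61261
Thus 61261·(-399286) ≡ 1 (mod 1274723); reducing, -399286 mod 1274723 = 875437.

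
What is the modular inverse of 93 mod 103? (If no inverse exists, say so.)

72

Apply the Euclidean algorithm to 103 and 93:
103 = 1×93 + 10
93 = 9×10 + 3
10 = 3×3 + 1
3 = 3×1 + 0
Since gcd(93, 103) = 1, back-substitute to write 1 as a combination:
1 = 10 − 3·3
1 = −3·93 + 28·10
1 = 28·103 − 31·93
Hence 93⁻¹ ≡ -31 ≡ 72 (mod 103).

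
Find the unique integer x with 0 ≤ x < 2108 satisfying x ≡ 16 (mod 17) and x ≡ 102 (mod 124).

1342

Write x = 16 + 17·k. Then 17·k ≡ 102 − 16 ≡ 86 (mod 124).
Need 17⁻¹ mod 124. Extended Euclid on (124, 17):
124 = 7·17 + 5
17 = 3·5 + 2
5 = 2·2 + 1
2 = 2·1 + 0
Back-substitute:
1 = 5 − 2·2
1 = −2·17 + 7·5
1 = 7·124 − 51·17
17⁻¹ ≡ 73 (mod 124), so k ≡ 73·86 ≡ 78 (mod 124).
x = 16 + 17·78 = 1342.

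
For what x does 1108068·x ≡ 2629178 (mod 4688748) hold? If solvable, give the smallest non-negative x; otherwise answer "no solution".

no solution

gcd(1108068, 4688748):
4688748 = 4×1108068 + 256476
1108068 = 4×256476 + 82164
256476 = 3×82164 + 9984
82164 = 8×9984 + 2292
9984 = 4×2292 + 816
2292 = 2×816 + 660
816 = 1×660 + 156
660 = 4×156 + 36
156 = 4×36 + 12
36 = 3×12 + 0
gcd = 12, but 12 ∤ 2629178, so the congruence has no solution.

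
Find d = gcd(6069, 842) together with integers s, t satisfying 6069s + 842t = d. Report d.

1

Euclidean algorithm:
6069 = 7*842 + 175
842 = 4*175 + 142
175 = 1*142 + 33
142 = 4*33 + 10
33 = 3*10 + 3
10 = 3*3 + 1
3 = 3*1 + 0
gcd(6069, 842) = 1.
Express as a combination:
1 = 10 − 3·3
1 = −3·33 + 10·10
1 = 10·142 − 43·33
1 = −43·175 + 53·142
1 = 53·842 − 255·175
1 = −255·6069 + 1838·842
So 1 = (-255)·6069 + (1838)·842.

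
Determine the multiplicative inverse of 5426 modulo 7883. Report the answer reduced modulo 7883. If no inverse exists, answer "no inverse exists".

Extended Euclidean algorithm:
7883 = 1×5426 + 2457
5426 = 2×2457 + 512
2457 = 4×512 + 409
512 = 1×409 + 103
409 = 3×103 + 100
103 = 1×100 + 3
100 = 33×3 + 1
3 = 3×1 + 0
The gcd is 1. Working backward:
1 = 100 − 33·3
1 = −33·103 + 34·100
1 = 34·409 − 135·103
1 = −135·512 + 169·409
1 = 169·2457 − 811·512
1 = −811·5426 + 1791·2457
1 = 1791·7883 − 2602·5426
Thus 5426·(-2602) ≡ 1 (mod 7883); reducing, -2602 mod 7883 = 5281.

5281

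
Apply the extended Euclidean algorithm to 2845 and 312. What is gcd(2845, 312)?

1

Apply Euclid's algorithm to 2845 and 312:
2845 = 9×312 + 37
312 = 8×37 + 16
37 = 2×16 + 5
16 = 3×5 + 1
5 = 5×1 + 0
gcd(2845, 312) = 1.
Express as a combination:
1 = 16 − 3·5
1 = −3·37 + 7·16
1 = 7·312 − 59·37
1 = −59·2845 + 538·312
So 1 = (-59)·2845 + (538)·312.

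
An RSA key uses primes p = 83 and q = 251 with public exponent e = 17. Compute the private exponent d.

φ(n) = (p−1)(q−1) = 82·250 = 20500.
Need d with 17·d ≡ 1 (mod 20500). Apply the extended Euclidean algorithm:
20500 = 1205*17 + 15
17 = 1*15 + 2
15 = 7*2 + 1
2 = 2*1 + 0
Back-substitute:
1 = 15 − 7·2
1 = −7·17 + 8·15
1 = 8·20500 − 9647·17
So 17·(-9647) ≡ 1 (mod 20500), hence d ≡ -9647 ≡ 10853 (mod 20500).

10853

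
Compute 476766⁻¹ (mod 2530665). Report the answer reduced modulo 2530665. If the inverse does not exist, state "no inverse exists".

no inverse exists

Euclidean algorithm on 2530665, 476766:
2530665 = 5×476766 + 146835
476766 = 3×146835 + 36261
146835 = 4×36261 + 1791
36261 = 20×1791 + 441
1791 = 4×441 + 27
441 = 16×27 + 9
27 = 3×9 + 0
The gcd is 9, not 1, hence no inverse exists.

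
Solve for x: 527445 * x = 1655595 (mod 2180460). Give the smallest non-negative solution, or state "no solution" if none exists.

6539

First find gcd(527445, 2180460):
2180460 = 4×527445 + 70680
527445 = 7×70680 + 32685
70680 = 2×32685 + 5310
32685 = 6×5310 + 825
5310 = 6×825 + 360
825 = 2×360 + 105
360 = 3×105 + 45
105 = 2×45 + 15
45 = 3×15 + 0
gcd = 15 and 15 | 1655595, so solutions exist. Divide through by 15: 35163x ≡ 110373 (mod 145364).
Now find 35163⁻¹ mod 145364:
145364 = 4*35163 + 4712
35163 = 7*4712 + 2179
4712 = 2*2179 + 354
2179 = 6*354 + 55
354 = 6*55 + 24
55 = 2*24 + 7
24 = 3*7 + 3
7 = 2*3 + 1
3 = 3*1 + 0
Back-substitute:
1 = 7 − 2·3
1 = −2·24 + 7·7
1 = 7·55 − 16·24
1 = −16·354 + 103·55
1 = 103·2179 − 634·354
1 = −634·4712 + 1371·2179
1 = 1371·35163 − 10231·4712
1 = −10231·145364 + 42295·35163
So 35163⁻¹ ≡ 42295 (mod 145364).
Then x ≡ 42295·110373 ≡ 6539 (mod 145364); the smallest non-negative solution is x = 6539.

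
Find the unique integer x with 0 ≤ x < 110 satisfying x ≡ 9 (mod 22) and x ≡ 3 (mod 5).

53

Write x = 9 + 22·k. Then 22·k ≡ 3 − 9 ≡ 4 (mod 5).
Need 22⁻¹ mod 5. Extended Euclid on (5, 2):
5 = 2×2 + 1
2 = 2×1 + 0
Back-substitute:
1 = 5 − 2·2
22⁻¹ ≡ 3 (mod 5), so k ≡ 3·4 ≡ 2 (mod 5).
x = 9 + 22·2 = 53.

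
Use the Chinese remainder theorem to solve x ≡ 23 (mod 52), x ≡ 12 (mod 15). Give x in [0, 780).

Write x = 23 + 52·k. Then 52·k ≡ 12 − 23 ≡ 4 (mod 15).
Need 52⁻¹ mod 15. Extended Euclid on (15, 7):
15 = 2×7 + 1
7 = 7×1 + 0
Back-substitute:
1 = 15 − 2·7
52⁻¹ ≡ 13 (mod 15), so k ≡ 13·4 ≡ 7 (mod 15).
x = 23 + 52·7 = 387.

387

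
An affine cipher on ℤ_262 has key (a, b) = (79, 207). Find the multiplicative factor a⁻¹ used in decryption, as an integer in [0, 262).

Extended Euclidean algorithm:
262 = 3·79 + 25
79 = 3·25 + 4
25 = 6·4 + 1
4 = 4·1 + 0
Since gcd(79, 262) = 1, back-substitute to write 1 as a combination:
1 = 25 − 6·4
1 = −6·79 + 19·25
1 = 19·262 − 63·79
So 79·(-63) ≡ 1 (mod 262), and -63 ≡ 199 (mod 262).

199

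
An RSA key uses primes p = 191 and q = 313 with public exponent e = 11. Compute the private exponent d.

53891

φ(n) = (p−1)(q−1) = 190·312 = 59280.
Need d with 11·d ≡ 1 (mod 59280). Apply the extended Euclidean algorithm:
59280 = 5389·11 + 1
11 = 11·1 + 0
Back-substitute:
1 = 59280 − 5389·11
So 11·(-5389) ≡ 1 (mod 59280), hence d ≡ -5389 ≡ 53891 (mod 59280).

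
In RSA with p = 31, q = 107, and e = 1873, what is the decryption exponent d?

φ(n) = (p−1)(q−1) = 30·106 = 3180.
Need d with 1873·d ≡ 1 (mod 3180). Apply the extended Euclidean algorithm:
3180 = 1·1873 + 1307
1873 = 1·1307 + 566
1307 = 2·566 + 175
566 = 3·175 + 41
175 = 4·41 + 11
41 = 3·11 + 8
11 = 1·8 + 3
8 = 2·3 + 2
3 = 1·2 + 1
2 = 2·1 + 0
Back-substitute:
1 = 3 − 2
1 = −8 + 3·3
1 = 3·11 − 4·8
1 = −4·41 + 15·11
1 = 15·175 − 64·41
1 = −64·566 + 207·175
1 = 207·1307 − 478·566
1 = −478·1873 + 685·1307
1 = 685·3180 − 1163·1873
So 1873·(-1163) ≡ 1 (mod 3180), hence d ≡ -1163 ≡ 2017 (mod 3180).

2017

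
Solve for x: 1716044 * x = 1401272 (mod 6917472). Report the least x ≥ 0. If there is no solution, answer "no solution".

First find gcd(1716044, 6917472):
6917472 = 4*1716044 + 53296
1716044 = 32*53296 + 10572
53296 = 5*10572 + 436
10572 = 24*436 + 108
436 = 4*108 + 4
108 = 27*4 + 0
gcd = 4 and 4 | 1401272, so solutions exist. Divide through by 4: 429011x ≡ 350318 (mod 1729368).
Now find 429011⁻¹ mod 1729368:
1729368 = 4·429011 + 13324
429011 = 32·13324 + 2643
13324 = 5·2643 + 109
2643 = 24·109 + 27
109 = 4·27 + 1
27 = 27·1 + 0
Back-substitute:
1 = 109 − 4·27
1 = −4·2643 + 97·109
1 = 97·13324 − 489·2643
1 = −489·429011 + 15745·13324
1 = 15745·1729368 − 63469·429011
So 429011·(-63469) ≡ 1 (mod 1729368), i.e. 429011⁻¹ ≡ 1665899.
Then x ≡ 1665899·350318 ≡ 151234 (mod 1729368); the smallest non-negative solution is x = 151234.

151234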